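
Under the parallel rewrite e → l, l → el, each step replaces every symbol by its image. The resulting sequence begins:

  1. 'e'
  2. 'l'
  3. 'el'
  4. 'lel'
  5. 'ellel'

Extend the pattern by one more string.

Rewriting each symbol of ellel: e→l, l→el, l→el, e→l, l→el, which concatenates to l el el l el.

lelellel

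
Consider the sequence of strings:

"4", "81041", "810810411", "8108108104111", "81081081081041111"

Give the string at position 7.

Each term wraps the previous one in 810 on the left and 1 on the right.
From 81081081081041111, 2 further steps: 81081081081041111 → 810810810810810411111 → (answer).

8108108108108108104111111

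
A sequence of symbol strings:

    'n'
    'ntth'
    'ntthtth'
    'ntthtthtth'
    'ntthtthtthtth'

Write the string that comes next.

ntthtthtthtthtth

Every step adds tth to the end: s(k+1) = s(k)·tth.
So the next term is ntthtthtthtth·tth.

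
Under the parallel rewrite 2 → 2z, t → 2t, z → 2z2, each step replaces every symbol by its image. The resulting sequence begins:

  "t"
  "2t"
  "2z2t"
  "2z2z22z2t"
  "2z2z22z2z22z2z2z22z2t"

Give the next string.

Rewriting the 21 symbols of 2z2z22z2z22z2z2z22z2t one by one yields 2z 2z2 2z 2z2 2z 2z 2z2 2z 2z2 2z 2z 2z2 2z 2z2 2z 2z2 2z 2z 2z2 2z 2t; concatenated:

2z2z22z2z22z2z2z22z2z22z2z2z22z2z22z2z22z2z2z22z2t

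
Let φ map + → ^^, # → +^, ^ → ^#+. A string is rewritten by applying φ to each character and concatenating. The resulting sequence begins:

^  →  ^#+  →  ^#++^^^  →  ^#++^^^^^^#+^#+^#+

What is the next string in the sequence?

^#++^^^^^^#+^#+^#+^#+^#+^#++^^^^#++^^^^#++^^^

φ(^#++^^^^^^#+^#+^#+) expands symbol-by-symbol to ^#+ +^ ^^ ^^ ^#+ ^#+ ^#+ ^#+ ^#+ ^#+ +^ ^^ ^#+ +^ ^^ ^#+ +^ ^^; joining the 18 pieces gives the next term.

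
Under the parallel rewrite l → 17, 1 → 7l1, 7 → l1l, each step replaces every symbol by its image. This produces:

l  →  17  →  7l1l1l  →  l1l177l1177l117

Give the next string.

Replace each of the 15 characters of l1l177l1177l117 in place — 17 7l1 17 7l1 l1l l1l 17 7l1 7l1 l1l l1l 17 7l1 7l1 l1l — and concatenate.

177l1177l1l1ll1l177l17l1l1ll1l177l17l1l1l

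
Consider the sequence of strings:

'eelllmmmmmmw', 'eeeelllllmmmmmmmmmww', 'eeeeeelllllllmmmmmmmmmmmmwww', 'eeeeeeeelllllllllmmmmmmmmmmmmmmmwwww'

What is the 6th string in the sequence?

Reading off run lengths: e runs 2, 4, 6, 8; l runs 3, 5, 7, 9; m runs 6, 9, 12, 15; w runs 1, 2, 3, 4 — each is linear in n (n = 1, 2, …).
Setting n = 6 gives 12, 13, 21, 6 characters in each block.

eeeeeeeeeeeelllllllllllllmmmmmmmmmmmmmmmmmmmmmwwwwww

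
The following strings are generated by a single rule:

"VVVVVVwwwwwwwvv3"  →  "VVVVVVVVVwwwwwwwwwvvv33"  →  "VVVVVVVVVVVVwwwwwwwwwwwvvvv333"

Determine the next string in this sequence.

Reading off run lengths: V runs 6, 9, 12; w runs 7, 9, 11; v runs 2, 3, 4; 3 runs 1, 2, 3 — each is linear in n, where the shown terms are n = 2, 3, 4.
At n = 5 the blocks have lengths 15, 13, 5, 4.

VVVVVVVVVVVVVVVwwwwwwwwwwwwwvvvvv3333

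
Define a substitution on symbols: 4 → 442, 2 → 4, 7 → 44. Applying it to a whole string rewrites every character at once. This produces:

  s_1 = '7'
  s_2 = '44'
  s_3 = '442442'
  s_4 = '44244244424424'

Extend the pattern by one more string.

4424424442442444244244244424424442

Applying the rule to each of the 14 symbols of 44244244424424 gives the pieces 442 442 4 442 442 4 442 442 442 4 442 442 4 442, which concatenate to the answer.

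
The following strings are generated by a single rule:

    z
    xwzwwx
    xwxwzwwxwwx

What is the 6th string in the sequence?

xwxwxwxwxwzwwxwwxwwxwwxwwx

Every step adds xw to the front and wwx to the end of the previous string.
From xwxwzwwxwwx, 3 further steps: xwxwzwwxwwx → xwxwxwzwwxwwxwwx → xwxwxwxwzwwxwwxwwxwwx → (answer).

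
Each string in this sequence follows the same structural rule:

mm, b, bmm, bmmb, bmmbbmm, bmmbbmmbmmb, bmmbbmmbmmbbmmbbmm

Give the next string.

bmmbbmmbmmbbmmbbmmbmmbbmmbmmb

Each term (from the third on) is the previous term followed by the one before it: term 3 = b·mm = bmm.
Continuing: bmmbbmmbmmbbmmbbmm · bmmbbmmbmmb gives term 8.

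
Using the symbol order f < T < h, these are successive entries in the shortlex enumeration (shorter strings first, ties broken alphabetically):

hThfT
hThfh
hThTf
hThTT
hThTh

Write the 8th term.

Continuing the enumeration 3 steps past hThTh: hThTh → hThhf → hThhT → (answer).

hThhh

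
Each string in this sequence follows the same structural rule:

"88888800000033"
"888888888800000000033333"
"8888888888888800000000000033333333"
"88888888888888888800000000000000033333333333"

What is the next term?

Term n consists of 4n+2 8's, followed by 3n+3 0's, followed by 3n-1 3's (n = 1, 2, …).
At n = 5 the blocks have lengths 22, 18, 14.

888888888888888888888800000000000000000033333333333333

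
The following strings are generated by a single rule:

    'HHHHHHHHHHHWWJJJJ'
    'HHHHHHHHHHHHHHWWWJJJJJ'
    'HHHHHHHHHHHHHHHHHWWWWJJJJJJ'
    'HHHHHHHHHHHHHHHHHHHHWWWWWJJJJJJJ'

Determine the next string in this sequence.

HHHHHHHHHHHHHHHHHHHHHHHWWWWWWJJJJJJJJ

Each string has the form H^{3n+2} W^{n-1} J^{n+1}, where the shown terms are n = 3, 4, 5, 6.
For the next term, n = 7, so the run lengths are 23, 6, 8.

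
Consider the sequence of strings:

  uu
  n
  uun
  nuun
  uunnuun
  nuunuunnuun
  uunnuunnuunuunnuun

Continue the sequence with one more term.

nuunuunnuunuunnuunnuunuunnuun

Each term (from the third on) is the two preceding terms concatenated in order: term 3 = uu·n = uun.
So term 8 is nuunuunnuun·uunnuunnuunuunnuun.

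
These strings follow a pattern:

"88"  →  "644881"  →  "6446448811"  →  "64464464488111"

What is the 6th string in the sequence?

s(k+1) = 644·s(k)·1, so each term gains 644 as a prefix and 1 as a suffix.
From 64464464488111, 2 further steps: 64464464488111 → 644644644644881111 → (answer).

6446446446446448811111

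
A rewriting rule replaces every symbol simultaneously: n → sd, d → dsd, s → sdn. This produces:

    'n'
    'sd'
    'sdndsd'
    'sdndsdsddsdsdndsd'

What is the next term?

Applying the rule to each of the 17 symbols of sdndsdsddsdsdndsd gives the pieces sdn dsd sd dsd sdn dsd sdn dsd dsd sdn dsd sdn dsd sd dsd sdn dsd, which concatenate to the answer.

sdndsdsddsdsdndsdsdndsddsdsdndsdsdndsdsddsdsdndsd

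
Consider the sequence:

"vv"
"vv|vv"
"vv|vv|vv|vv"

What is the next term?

vv|vv|vv|vv|vv|vv|vv|vv

Every step duplicates the string with '|' between the halves.
So the next term is two copies of vv|vv|vv|vv with '|' between the halves.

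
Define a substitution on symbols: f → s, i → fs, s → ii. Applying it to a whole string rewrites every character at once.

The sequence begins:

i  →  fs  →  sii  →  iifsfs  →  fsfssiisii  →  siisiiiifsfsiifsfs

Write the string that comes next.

φ(siisiiiifsfsiifsfs) expands symbol-by-symbol to ii fs fs ii fs fs fs fs s ii s ii fs fs s ii s ii; joining the 18 pieces gives the next term.

iifsfsiifsfsfsfssiisiifsfssiisii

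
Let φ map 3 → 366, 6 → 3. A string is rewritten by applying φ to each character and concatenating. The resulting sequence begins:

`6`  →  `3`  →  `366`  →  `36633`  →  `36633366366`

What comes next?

Apply φ to 36633366366 symbol by symbol: 3→366, 6→3, 6→3, 3→366, 3→366, 3→366, 6→3, 6→3, 3→366, 6→3, 6→3; joined: 366 3 3 366 366 366 3 3 366 3 3.

366333663663663336633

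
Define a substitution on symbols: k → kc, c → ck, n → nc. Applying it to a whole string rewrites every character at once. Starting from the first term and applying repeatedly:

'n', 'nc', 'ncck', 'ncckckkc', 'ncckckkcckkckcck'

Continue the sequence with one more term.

ncckckkcckkckcckckkckcckkcckckkc

Replace each of the 16 characters of ncckckkcckkckcck in place — nc ck ck kc ck kc kc ck ck kc kc ck kc ck ck kc — and concatenate.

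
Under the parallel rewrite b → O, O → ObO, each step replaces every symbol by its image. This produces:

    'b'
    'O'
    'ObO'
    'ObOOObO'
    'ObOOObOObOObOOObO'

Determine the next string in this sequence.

Replace each of the 17 characters of ObOOObOObOObOOObO in place — ObO O ObO ObO ObO O ObO ObO O ObO ObO O ObO ObO ObO O ObO — and concatenate.

ObOOObOObOObOOObOObOOObOObOOObOObOObOOObO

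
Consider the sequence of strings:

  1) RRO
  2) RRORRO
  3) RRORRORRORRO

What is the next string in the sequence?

s(k+1) = s(k)·s(k) — each term doubles the last.
One more doubling of RRORRORRORRO gives the answer.

RRORRORRORRORRORRORRORRO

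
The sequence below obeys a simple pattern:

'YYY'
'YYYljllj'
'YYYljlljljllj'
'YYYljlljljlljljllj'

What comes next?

Every step adds ljllj to the end: s(k+1) = s(k)·ljllj.
Applying this once more to YYYljlljljlljljllj:

YYYljlljljlljljlljljllj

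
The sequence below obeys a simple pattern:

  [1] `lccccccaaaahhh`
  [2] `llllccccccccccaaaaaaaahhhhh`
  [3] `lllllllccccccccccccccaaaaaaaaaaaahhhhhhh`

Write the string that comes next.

The n-th term is 3n-2 l's then 4n+2 c's then 4n a's then 2n+1 h's (n = 1, 2, …).
For the next term, n = 4, so the run lengths are 10, 18, 16, 9.

llllllllllccccccccccccccccccaaaaaaaaaaaaaaaahhhhhhhhh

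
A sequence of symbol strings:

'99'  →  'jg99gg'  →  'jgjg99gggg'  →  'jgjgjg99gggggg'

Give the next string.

Every step adds jg to the front and gg to the end of the previous string.
Applying this once more to jgjgjg99gggggg:

jgjgjgjg99gggggggg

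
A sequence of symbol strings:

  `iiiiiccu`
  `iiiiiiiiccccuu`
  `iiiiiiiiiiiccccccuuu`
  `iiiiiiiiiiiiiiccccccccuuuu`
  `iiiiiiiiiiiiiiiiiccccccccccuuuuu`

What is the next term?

iiiiiiiiiiiiiiiiiiiiccccccccccccuuuuuu

Each string has the form i^{3n+2} c^{2n} u^{n} (n = 1, 2, …).
At n = 6 the blocks have lengths 20, 12, 6.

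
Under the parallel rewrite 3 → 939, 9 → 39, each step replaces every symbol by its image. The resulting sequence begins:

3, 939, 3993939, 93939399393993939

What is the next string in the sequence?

φ(93939399393993939) expands symbol-by-symbol to 39 939 39 939 39 939 39 39 939 39 939 39 39 939 39 939 39; joining the 17 pieces gives the next term.

39939399393993939399393993939399393993939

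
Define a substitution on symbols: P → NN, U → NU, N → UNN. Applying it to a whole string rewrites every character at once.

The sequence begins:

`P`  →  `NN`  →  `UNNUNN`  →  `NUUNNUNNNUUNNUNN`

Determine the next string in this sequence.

Replace each of the 16 characters of NUUNNUNNNUUNNUNN in place — UNN NU NU UNN UNN NU UNN UNN UNN NU NU UNN UNN NU UNN UNN — and concatenate.

UNNNUNUUNNUNNNUUNNUNNUNNNUNUUNNUNNNUUNNUNN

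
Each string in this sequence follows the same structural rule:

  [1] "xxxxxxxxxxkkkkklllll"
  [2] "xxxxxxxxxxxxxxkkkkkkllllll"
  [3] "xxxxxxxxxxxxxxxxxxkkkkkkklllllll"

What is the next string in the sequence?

xxxxxxxxxxxxxxxxxxxxxxkkkkkkkkllllllll

Term n consists of 4n+2 x's, followed by n+3 k's, followed by n+3 l's, where the shown terms are n = 2, 3, 4.
For the next term, n = 5, so the run lengths are 22, 8, 8.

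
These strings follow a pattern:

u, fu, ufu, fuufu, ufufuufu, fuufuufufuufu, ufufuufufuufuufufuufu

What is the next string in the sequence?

Each term (from the third on) is the two preceding terms concatenated in order: term 3 = u·fu = ufu.
So term 8 is fuufuufufuufu·ufufuufufuufuufufuufu.

fuufuufufuufuufufuufufuufuufufuufu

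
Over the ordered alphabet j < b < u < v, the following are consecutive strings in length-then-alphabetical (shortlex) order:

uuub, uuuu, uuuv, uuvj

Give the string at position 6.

Continuing the enumeration 2 steps past uuvj: uuvj → uuvb → (answer).

uuvu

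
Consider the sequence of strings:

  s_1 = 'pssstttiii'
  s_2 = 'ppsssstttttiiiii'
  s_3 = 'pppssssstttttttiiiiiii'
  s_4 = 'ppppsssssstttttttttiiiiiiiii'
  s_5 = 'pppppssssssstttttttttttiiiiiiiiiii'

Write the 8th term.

Each string has the form p^{n} s^{n+2} t^{2n+1} i^{2n+1} (n = 1, 2, …).
For term 8, n = 8, so the run lengths are 8, 10, 17, 17.

ppppppppsssssssssstttttttttttttttttiiiiiiiiiiiiiiiii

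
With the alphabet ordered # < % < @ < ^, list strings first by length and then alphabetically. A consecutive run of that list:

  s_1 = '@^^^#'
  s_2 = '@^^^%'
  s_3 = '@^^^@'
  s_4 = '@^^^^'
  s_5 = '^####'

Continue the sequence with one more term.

^###%

Treat ^#### as a base-4 numeral over the given alphabet and add one, carrying through any trailing ^'s.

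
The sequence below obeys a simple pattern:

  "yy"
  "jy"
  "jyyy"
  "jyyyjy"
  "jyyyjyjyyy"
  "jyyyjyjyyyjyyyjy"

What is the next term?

Each term (from the third on) is the previous term followed by the one before it: term 3 = jy·yy = jyyy.
Continuing: jyyyjyjyyyjyyyjy · jyyyjyjyyy gives term 7.

jyyyjyjyyyjyyyjyjyyyjyjyyy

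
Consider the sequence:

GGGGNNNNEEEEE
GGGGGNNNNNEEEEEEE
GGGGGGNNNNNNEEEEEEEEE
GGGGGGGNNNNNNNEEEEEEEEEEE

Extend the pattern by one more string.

GGGGGGGGNNNNNNNNEEEEEEEEEEEEE

Term n consists of n+1 G's, followed by n+1 N's, followed by 2n-1 E's, where the shown terms are n = 3, 4, 5, 6.
At n = 7 the blocks have lengths 8, 8, 13.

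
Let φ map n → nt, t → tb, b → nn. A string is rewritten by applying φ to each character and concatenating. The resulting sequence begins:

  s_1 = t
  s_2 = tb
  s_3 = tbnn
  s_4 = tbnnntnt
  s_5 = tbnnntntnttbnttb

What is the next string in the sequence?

tbnnntntnttbnttbnttbtbnnnttbtbnn

Applying the rule to each of the 16 symbols of tbnnntntnttbnttb gives the pieces tb nn nt nt nt tb nt tb nt tb tb nn nt tb tb nn, which concatenate to the answer.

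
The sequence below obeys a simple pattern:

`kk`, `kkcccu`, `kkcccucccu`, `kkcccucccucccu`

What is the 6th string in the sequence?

The strings grow by a fixed suffix cccu each time.
From kkcccucccucccu, 2 further steps: kkcccucccucccu → kkcccucccucccucccu → (answer).

kkcccucccucccucccucccu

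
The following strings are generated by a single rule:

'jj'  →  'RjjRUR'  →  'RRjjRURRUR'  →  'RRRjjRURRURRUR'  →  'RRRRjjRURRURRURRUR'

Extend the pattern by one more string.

s(k+1) = R·s(k)·RUR, so each term gains R as a prefix and RUR as a suffix.
So the next term is R·RRRRjjRURRURRURRUR·RUR.

RRRRRjjRURRURRURRURRUR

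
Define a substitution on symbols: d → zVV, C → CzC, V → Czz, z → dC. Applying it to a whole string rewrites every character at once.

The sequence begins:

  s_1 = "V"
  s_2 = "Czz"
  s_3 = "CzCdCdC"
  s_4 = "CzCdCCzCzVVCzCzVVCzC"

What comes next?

CzCdCCzCzVVCzCCzCdCCzCdCCzzCzzCzCdCCzCdCCzzCzzCzCdCCzC

φ(CzCdCCzCzVVCzCzVVCzC) expands symbol-by-symbol to CzC dC CzC zVV CzC CzC dC CzC dC Czz Czz CzC dC CzC dC Czz Czz CzC dC CzC; joining the 20 pieces gives the next term.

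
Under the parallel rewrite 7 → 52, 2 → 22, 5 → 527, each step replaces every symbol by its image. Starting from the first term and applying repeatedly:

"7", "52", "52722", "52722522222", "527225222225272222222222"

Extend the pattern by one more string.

Applying the rule to each of the 24 symbols of 527225222225272222222222 gives the pieces 527 22 52 22 22 527 22 22 22 22 22 527 22 52 22 22 22 22 22 22 22 22 22 22, which concatenate to the answer.

527225222225272222222222527225222222222222222222222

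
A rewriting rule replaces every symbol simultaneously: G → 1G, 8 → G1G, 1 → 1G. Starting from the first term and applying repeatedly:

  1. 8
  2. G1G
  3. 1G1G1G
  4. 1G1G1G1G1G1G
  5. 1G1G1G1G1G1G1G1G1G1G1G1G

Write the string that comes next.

Rewriting the 24 symbols of 1G1G1G1G1G1G1G1G1G1G1G1G one by one yields 1G 1G 1G 1G 1G 1G 1G 1G 1G 1G 1G 1G 1G 1G 1G 1G 1G 1G 1G 1G 1G 1G 1G 1G; concatenated:

1G1G1G1G1G1G1G1G1G1G1G1G1G1G1G1G1G1G1G1G1G1G1G1G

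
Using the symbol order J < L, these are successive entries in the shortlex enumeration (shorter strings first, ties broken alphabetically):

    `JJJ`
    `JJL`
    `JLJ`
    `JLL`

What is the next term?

LJJ

The successor of JLL increments the rightmost position that isn't already L and resets every position after it to J.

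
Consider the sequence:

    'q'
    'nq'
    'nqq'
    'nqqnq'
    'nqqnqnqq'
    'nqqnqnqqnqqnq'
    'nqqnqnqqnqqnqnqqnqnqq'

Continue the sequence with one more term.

nqqnqnqqnqqnqnqqnqnqqnqqnqnqqnqqnq

This is a Fibonacci-style word recurrence s(k) = s(k−1)·s(k−2): e.g. nq·q = nqq.
The next term joins nqqnqnqqnqqnqnqqnqnqq and nqqnqnqqnqqnq.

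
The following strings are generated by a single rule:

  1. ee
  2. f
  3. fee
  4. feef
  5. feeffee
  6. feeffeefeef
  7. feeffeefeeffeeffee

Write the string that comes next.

From term 3 onward, concatenate the last term with the second-to-last: f·ee = fee, fee·f = feef, …
So term 8 is feeffeefeeffeeffee·feeffeefeef.

feeffeefeeffeeffeefeeffeefeef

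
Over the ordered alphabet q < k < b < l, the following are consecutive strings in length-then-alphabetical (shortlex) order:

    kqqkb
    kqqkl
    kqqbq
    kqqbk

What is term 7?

Advancing 3 positions from kqqbk through kqqbk → kqqbb → kqqbl reaches term 7.

kqqlq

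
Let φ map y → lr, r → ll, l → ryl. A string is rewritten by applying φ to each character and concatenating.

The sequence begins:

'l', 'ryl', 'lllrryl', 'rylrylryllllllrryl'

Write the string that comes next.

lllrryllllrryllllrrylrylrylrylrylryllllllrryl

φ(rylrylryllllllrryl) expands symbol-by-symbol to ll lr ryl ll lr ryl ll lr ryl ryl ryl ryl ryl ryl ll ll lr ryl; joining the 18 pieces gives the next term.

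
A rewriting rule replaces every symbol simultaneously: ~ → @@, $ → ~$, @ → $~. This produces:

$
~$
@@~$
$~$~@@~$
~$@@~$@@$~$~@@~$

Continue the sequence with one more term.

φ(~$@@~$@@$~$~@@~$) expands symbol-by-symbol to @@ ~$ $~ $~ @@ ~$ $~ $~ ~$ @@ ~$ @@ $~ $~ @@ ~$; joining the 16 pieces gives the next term.

@@~$$~$~@@~$$~$~~$@@~$@@$~$~@@~$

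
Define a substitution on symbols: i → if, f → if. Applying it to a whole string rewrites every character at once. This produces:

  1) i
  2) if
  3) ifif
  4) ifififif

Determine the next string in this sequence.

ifififififififif

Apply φ to ifififif symbol by symbol: i→if, f→if, i→if, f→if, i→if, f→if, i→if, f→if; joined: if if if if if if if if.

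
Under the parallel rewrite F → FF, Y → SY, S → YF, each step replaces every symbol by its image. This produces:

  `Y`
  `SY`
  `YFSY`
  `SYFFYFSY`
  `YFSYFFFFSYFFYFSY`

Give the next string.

φ(YFSYFFFFSYFFYFSY) expands symbol-by-symbol to SY FF YF SY FF FF FF FF YF SY FF FF SY FF YF SY; joining the 16 pieces gives the next term.

SYFFYFSYFFFFFFFFYFSYFFFFSYFFYFSY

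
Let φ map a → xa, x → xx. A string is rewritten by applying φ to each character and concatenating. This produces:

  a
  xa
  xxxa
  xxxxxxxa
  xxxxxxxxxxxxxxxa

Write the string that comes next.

Rewriting the 16 symbols of xxxxxxxxxxxxxxxa one by one yields xx xx xx xx xx xx xx xx xx xx xx xx xx xx xx xa; concatenated:

xxxxxxxxxxxxxxxxxxxxxxxxxxxxxxxa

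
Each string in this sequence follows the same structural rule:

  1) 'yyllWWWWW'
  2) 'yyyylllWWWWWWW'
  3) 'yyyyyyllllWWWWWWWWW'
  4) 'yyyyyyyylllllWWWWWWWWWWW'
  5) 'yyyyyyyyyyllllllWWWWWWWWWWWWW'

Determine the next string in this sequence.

The n-th term is 2n y's then n+1 l's then 2n+3 W's (n = 1, 2, …).
For the next term, n = 6, so the run lengths are 12, 7, 15.

yyyyyyyyyyyylllllllWWWWWWWWWWWWWWW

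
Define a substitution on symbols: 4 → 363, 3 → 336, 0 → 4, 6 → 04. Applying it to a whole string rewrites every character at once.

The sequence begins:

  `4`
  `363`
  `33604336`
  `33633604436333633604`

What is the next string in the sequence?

Rewriting the 20 symbols of 33633604436333633604 one by one yields 336 336 04 336 336 04 4 363 363 336 04 336 336 336 04 336 336 04 4 363; concatenated:

336336043363360443633633360433633633604336336044363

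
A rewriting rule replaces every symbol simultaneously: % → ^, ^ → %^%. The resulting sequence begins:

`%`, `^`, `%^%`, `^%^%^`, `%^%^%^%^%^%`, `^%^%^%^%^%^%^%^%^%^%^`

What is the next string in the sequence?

%^%^%^%^%^%^%^%^%^%^%^%^%^%^%^%^%^%^%^%^%^%

Applying the rule to each of the 21 symbols of ^%^%^%^%^%^%^%^%^%^%^ gives the pieces %^% ^ %^% ^ %^% ^ %^% ^ %^% ^ %^% ^ %^% ^ %^% ^ %^% ^ %^% ^ %^%, which concatenate to the answer.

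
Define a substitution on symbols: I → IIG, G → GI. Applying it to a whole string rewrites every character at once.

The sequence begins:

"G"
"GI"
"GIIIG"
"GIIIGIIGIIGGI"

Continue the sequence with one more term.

φ(GIIIGIIGIIGGI) expands symbol-by-symbol to GI IIG IIG IIG GI IIG IIG GI IIG IIG GI GI IIG; joining the 13 pieces gives the next term.

GIIIGIIGIIGGIIIGIIGGIIIGIIGGIGIIIG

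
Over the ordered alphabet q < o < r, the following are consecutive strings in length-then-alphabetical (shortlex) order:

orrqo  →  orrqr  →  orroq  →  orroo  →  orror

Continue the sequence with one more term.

orrrq

Treat orror as a base-3 numeral over the given alphabet and add one, carrying through any trailing r's.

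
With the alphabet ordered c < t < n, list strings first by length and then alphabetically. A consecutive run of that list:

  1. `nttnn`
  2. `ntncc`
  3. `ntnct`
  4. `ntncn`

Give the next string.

The successor of ntncn increments the rightmost position that isn't already n and resets every position after it to c.

ntntc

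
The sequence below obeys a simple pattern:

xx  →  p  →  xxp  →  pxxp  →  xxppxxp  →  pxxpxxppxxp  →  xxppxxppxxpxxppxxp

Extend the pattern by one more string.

pxxpxxppxxpxxppxxppxxpxxppxxp

From term 3 onward, concatenate the second-to-last term with the last: xx·p = xxp, p·xxp = pxxp, …
So term 8 is pxxpxxppxxp·xxppxxppxxpxxppxxp.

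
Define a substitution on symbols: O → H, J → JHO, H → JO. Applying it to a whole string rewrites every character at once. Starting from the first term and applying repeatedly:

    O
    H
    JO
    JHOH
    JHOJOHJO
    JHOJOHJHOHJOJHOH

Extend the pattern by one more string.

JHOJOHJHOHJOJHOJOHJOJHOHJHOJOHJO

Replace each of the 16 characters of JHOJOHJHOHJOJHOH in place — JHO JO H JHO H JO JHO JO H JO JHO H JHO JO H JO — and concatenate.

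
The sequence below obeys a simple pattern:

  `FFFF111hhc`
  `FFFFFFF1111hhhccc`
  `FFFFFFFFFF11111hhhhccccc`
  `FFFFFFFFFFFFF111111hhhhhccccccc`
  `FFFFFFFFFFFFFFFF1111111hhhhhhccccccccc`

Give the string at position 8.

FFFFFFFFFFFFFFFFFFFFFFFFF1111111111hhhhhhhhhccccccccccccccc

Each string has the form F^{3n+1} 1^{n+2} h^{n+1} c^{2n-1} (n = 1, 2, …).
Setting n = 8 gives 25, 10, 9, 15 characters in each block.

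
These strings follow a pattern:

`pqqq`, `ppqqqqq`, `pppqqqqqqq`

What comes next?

ppppqqqqqqqqq

Each string has the form p^{n} q^{2n+1} (n = 1, 2, …).
For the next term, n = 4, so the run lengths are 4, 9.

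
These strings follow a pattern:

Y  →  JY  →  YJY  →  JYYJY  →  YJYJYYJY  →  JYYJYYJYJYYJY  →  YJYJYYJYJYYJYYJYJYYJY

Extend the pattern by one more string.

JYYJYYJYJYYJYYJYJYYJYJYYJYYJYJYYJY

From term 3 onward, concatenate the second-to-last term with the last: Y·JY = YJY, JY·YJY = JYYJY, …
The next term joins JYYJYYJYJYYJY and YJYJYYJYJYYJYYJYJYYJY.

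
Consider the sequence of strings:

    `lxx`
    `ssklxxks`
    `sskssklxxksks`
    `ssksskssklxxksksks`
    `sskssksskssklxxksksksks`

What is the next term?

ssksskssksskssklxxksksksksks

s(k+1) = ssk·s(k)·ks, so each term gains ssk as a prefix and ks as a suffix.
One more step from sskssksskssklxxksksksks gives the answer.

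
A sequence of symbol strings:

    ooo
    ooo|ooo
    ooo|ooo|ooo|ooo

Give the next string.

Each string is two copies of the previous one joined by '|'.
So the next term is two copies of ooo|ooo|ooo|ooo with '|' between the halves.

ooo|ooo|ooo|ooo|ooo|ooo|ooo|ooo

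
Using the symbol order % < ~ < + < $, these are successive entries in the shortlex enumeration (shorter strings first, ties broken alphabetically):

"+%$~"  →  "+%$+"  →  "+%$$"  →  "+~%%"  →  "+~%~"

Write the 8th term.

Stepping forward 3 times from +~%~: +~%~ → +~%+ → +~%$, then the target.

+~~%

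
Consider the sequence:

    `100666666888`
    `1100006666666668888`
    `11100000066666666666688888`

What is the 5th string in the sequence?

1111100000000006666666666666666668888888

Term n consists of n 1's, followed by 2n 0's, followed by 3n+3 6's, followed by n+2 8's (n = 1, 2, …).
At n = 5 the blocks have lengths 5, 10, 18, 7.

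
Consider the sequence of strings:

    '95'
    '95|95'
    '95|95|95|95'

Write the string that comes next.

95|95|95|95|95|95|95|95

s(k+1) = s(k)·|·s(k) — each term doubles the last with '|' between the halves.
So the next term is two copies of 95|95|95|95 with '|' between the halves.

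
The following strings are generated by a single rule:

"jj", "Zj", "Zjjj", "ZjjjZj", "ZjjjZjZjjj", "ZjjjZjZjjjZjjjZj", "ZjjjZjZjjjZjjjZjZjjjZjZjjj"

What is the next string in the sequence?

Each term (from the third on) is the previous term followed by the one before it: term 3 = Zj·jj = Zjjj.
So term 8 is ZjjjZjZjjjZjjjZjZjjjZjZjjj·ZjjjZjZjjjZjjjZj.

ZjjjZjZjjjZjjjZjZjjjZjZjjjZjjjZjZjjjZjjjZj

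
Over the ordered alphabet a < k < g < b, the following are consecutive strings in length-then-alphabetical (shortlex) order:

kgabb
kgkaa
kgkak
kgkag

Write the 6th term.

Stepping forward 2 times from kgkag: kgkag → kgkab, then the target.

kgkka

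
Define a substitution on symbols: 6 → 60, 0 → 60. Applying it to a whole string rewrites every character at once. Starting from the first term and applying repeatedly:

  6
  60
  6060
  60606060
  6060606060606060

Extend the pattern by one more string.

Rewriting the 16 symbols of 6060606060606060 one by one yields 60 60 60 60 60 60 60 60 60 60 60 60 60 60 60 60; concatenated:

60606060606060606060606060606060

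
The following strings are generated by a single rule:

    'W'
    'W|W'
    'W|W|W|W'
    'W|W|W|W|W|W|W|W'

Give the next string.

W|W|W|W|W|W|W|W|W|W|W|W|W|W|W|W

s(k+1) = s(k)·|·s(k) — each term doubles the last with '|' between the halves.
One more doubling of W|W|W|W|W|W|W|W gives the answer.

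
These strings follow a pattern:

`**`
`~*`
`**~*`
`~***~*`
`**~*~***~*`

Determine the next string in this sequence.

This is a Fibonacci-style word recurrence s(k) = s(k−2)·s(k−1): e.g. **·~* = **~*.
Continuing: ~***~* · **~*~***~* gives term 6.

~***~***~*~***~*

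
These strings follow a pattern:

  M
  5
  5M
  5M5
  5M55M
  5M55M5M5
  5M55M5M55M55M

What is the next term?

5M55M5M55M55M5M55M5M5

From term 3 onward, concatenate the last term with the second-to-last: 5·M = 5M, 5M·5 = 5M5, …
Continuing: 5M55M5M55M55M · 5M55M5M5 gives term 8.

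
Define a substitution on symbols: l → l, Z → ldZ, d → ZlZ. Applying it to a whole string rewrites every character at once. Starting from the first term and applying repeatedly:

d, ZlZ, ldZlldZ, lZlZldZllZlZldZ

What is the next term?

Applying the rule to each of the 15 symbols of lZlZldZllZlZldZ gives the pieces l ldZ l ldZ l ZlZ ldZ l l ldZ l ldZ l ZlZ ldZ, which concatenate to the answer.

lldZlldZlZlZldZllldZlldZlZlZldZ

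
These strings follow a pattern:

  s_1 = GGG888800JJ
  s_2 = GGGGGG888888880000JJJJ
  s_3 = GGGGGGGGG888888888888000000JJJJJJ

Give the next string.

Term n consists of 3n G's, followed by 4n 8's, followed by 2n 0's, followed by 2n J's (n = 1, 2, …).
Setting n = 4 gives 12, 16, 8, 8 characters in each block.

GGGGGGGGGGGG888888888888888800000000JJJJJJJJ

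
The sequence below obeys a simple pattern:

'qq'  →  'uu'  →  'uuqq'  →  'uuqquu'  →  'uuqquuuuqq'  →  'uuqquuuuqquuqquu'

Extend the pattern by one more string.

uuqquuuuqquuqquuuuqquuuuqq

Each term (from the third on) is the previous term followed by the one before it: term 3 = uu·qq = uuqq.
The next term joins uuqquuuuqquuqquu and uuqquuuuqq.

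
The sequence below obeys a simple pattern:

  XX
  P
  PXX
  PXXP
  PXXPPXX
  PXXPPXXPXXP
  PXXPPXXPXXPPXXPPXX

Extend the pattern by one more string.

PXXPPXXPXXPPXXPPXXPXXPPXXPXXP

Each term (from the third on) is the previous term followed by the one before it: term 3 = P·XX = PXX.
So term 8 is PXXPPXXPXXPPXXPPXX·PXXPPXXPXXP.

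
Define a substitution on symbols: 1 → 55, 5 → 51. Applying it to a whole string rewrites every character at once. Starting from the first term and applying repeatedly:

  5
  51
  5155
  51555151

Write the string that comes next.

Expanding 51555151: 5→51, 1→55, 5→51, 5→51, 5→51, 1→55, 5→51, 1→55. Concatenated: 51 55 51 51 51 55 51 55.

5155515151555155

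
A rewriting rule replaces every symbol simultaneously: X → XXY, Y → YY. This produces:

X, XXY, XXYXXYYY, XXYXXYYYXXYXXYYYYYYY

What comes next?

XXYXXYYYXXYXXYYYYYYYXXYXXYYYXXYXXYYYYYYYYYYYYYYY

Replace each of the 20 characters of XXYXXYYYXXYXXYYYYYYY in place — XXY XXY YY XXY XXY YY YY YY XXY XXY YY XXY XXY YY YY YY YY YY YY YY — and concatenate.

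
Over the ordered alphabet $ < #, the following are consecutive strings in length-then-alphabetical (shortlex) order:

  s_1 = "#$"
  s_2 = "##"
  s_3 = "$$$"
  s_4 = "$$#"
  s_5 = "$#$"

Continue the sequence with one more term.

$##

The successor of $#$ increments the rightmost position that isn't already # and resets every position after it to $.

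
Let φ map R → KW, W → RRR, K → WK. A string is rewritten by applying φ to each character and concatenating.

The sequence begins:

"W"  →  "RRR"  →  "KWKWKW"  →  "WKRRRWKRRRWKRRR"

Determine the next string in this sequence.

RRRWKKWKWKWRRRWKKWKWKWRRRWKKWKWKW

Applying the rule to each of the 15 symbols of WKRRRWKRRRWKRRR gives the pieces RRR WK KW KW KW RRR WK KW KW KW RRR WK KW KW KW, which concatenate to the answer.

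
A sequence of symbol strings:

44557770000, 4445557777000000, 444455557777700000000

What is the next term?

Term n consists of n 4's, followed by n 5's, followed by n+1 7's, followed by 2n 0's, where the shown terms are n = 2, 3, 4.
At n = 5 the blocks have lengths 5, 5, 6, 10.

44444555557777770000000000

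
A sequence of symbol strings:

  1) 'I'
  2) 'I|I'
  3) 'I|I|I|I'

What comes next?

I|I|I|I|I|I|I|I

Every step duplicates the string with '|' between the halves.
So the next term is two copies of I|I|I|I with '|' between the halves.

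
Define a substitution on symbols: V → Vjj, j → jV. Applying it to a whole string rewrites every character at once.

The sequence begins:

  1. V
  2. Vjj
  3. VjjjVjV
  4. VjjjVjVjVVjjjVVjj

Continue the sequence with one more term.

VjjjVjVjVVjjjVVjjjVVjjVjjjVjVjVVjjVjjjVjV

Replace each of the 17 characters of VjjjVjVjVVjjjVVjj in place — Vjj jV jV jV Vjj jV Vjj jV Vjj Vjj jV jV jV Vjj Vjj jV jV — and concatenate.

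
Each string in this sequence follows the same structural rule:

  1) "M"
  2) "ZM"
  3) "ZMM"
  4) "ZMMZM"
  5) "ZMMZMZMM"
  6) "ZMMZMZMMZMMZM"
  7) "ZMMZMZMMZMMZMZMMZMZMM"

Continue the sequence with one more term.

This is a Fibonacci-style word recurrence s(k) = s(k−1)·s(k−2): e.g. ZM·M = ZMM.
So term 8 is ZMMZMZMMZMMZMZMMZMZMM·ZMMZMZMMZMMZM.

ZMMZMZMMZMMZMZMMZMZMMZMMZMZMMZMMZM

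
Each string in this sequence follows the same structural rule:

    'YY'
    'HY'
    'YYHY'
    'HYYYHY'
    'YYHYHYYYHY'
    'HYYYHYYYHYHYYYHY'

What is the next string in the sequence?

From term 3 onward, concatenate the second-to-last term with the last: YY·HY = YYHY, HY·YYHY = HYYYHY, …
Continuing: YYHYHYYYHY · HYYYHYYYHYHYYYHY gives term 7.

YYHYHYYYHYHYYYHYYYHYHYYYHY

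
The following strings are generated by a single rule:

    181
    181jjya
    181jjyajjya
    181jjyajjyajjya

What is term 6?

181jjyajjyajjyajjyajjya

Every step adds jjya to the end: s(k+1) = s(k)·jjya.
From 181jjyajjyajjya, 2 further steps: 181jjyajjyajjya → 181jjyajjyajjyajjya → (answer).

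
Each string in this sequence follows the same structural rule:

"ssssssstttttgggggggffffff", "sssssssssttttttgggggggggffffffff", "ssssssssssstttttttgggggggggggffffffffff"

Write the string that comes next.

sssssssssssssttttttttgggggggggggggffffffffffff

Each string has the form s^{2n+1} t^{n+2} g^{2n+1} f^{2n}, where the shown terms are n = 3, 4, 5.
For the next term, n = 6, so the run lengths are 13, 8, 13, 12.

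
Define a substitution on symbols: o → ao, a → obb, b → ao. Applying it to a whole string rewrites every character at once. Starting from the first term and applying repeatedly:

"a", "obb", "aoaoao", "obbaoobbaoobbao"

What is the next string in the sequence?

aoaoaoobbaoaoaoaoobbaoaoaoaoobbao

Replace each of the 15 characters of obbaoobbaoobbao in place — ao ao ao obb ao ao ao ao obb ao ao ao ao obb ao — and concatenate.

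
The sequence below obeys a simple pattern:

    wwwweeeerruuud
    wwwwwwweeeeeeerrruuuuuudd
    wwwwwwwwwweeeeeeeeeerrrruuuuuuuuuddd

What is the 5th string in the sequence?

wwwwwwwwwwwwwwwweeeeeeeeeeeeeeeerrrrrruuuuuuuuuuuuuuuddddd

The n-th term is 3n+1 w's then 3n+1 e's then n+1 r's then 3n u's then n d's (n = 1, 2, …).
At n = 5 the blocks have lengths 16, 16, 6, 15, 5.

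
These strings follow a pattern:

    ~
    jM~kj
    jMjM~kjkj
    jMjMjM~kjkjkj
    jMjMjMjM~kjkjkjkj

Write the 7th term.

jMjMjMjMjMjM~kjkjkjkjkjkj

s(k+1) = jM·s(k)·kj, so each term gains jM as a prefix and kj as a suffix.
From jMjMjMjM~kjkjkjkj, 2 further steps: jMjMjMjM~kjkjkjkj → jMjMjMjMjM~kjkjkjkjkj → (answer).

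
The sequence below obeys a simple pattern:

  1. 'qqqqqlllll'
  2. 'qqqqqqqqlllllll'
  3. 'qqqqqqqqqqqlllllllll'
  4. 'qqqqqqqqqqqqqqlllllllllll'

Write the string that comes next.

qqqqqqqqqqqqqqqqqlllllllllllll

Term n consists of 3n-1 q's, followed by 2n+1 l's, where the shown terms are n = 2, 3, 4, 5.
At n = 6 the blocks have lengths 17, 13.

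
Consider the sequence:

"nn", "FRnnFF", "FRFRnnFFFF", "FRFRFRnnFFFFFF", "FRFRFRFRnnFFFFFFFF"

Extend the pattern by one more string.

Every step adds FR to the front and FF to the end of the previous string.
Applying this once more to FRFRFRFRnnFFFFFFFF:

FRFRFRFRFRnnFFFFFFFFFF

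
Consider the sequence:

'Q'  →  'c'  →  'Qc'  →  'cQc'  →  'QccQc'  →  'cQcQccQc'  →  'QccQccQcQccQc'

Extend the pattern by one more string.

cQcQccQcQccQccQcQccQc

From term 3 onward, concatenate the second-to-last term with the last: Q·c = Qc, c·Qc = cQc, …
So term 8 is cQcQccQc·QccQccQcQccQc.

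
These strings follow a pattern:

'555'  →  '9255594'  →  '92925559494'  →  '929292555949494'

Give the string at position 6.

Every step adds 92 to the front and 94 to the end of the previous string.
From 929292555949494, 2 further steps: 929292555949494 → 9292929255594949494 → (answer).

92929292925559494949494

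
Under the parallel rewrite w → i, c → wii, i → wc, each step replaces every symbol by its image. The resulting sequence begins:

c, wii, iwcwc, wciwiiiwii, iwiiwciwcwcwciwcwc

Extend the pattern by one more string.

φ(iwiiwciwcwcwciwcwc) expands symbol-by-symbol to wc i wc wc i wii wc i wii i wii i wii wc i wii i wii; joining the 18 pieces gives the next term.

wciwcwciwiiwciwiiiwiiiwiiwciwiiiwii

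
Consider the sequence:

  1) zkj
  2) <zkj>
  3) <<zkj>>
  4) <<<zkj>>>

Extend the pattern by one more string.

<<<<zkj>>>>

Every step adds < to the front and > to the end of the previous string.
One more step from <<<zkj>>> gives the answer.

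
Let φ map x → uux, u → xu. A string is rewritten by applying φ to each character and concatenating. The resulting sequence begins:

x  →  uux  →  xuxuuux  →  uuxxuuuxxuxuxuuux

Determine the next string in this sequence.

Rewriting the 17 symbols of uuxxuuuxxuxuxuuux one by one yields xu xu uux uux xu xu xu uux uux xu uux xu uux xu xu xu uux; concatenated:

xuxuuuxuuxxuxuxuuuxuuxxuuuxxuuuxxuxuxuuux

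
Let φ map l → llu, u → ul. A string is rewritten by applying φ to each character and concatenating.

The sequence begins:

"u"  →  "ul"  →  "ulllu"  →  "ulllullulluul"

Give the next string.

φ(ulllullulluul) expands symbol-by-symbol to ul llu llu llu ul llu llu ul llu llu ul ul llu; joining the 13 pieces gives the next term.

ulllullulluulllulluulllulluululllu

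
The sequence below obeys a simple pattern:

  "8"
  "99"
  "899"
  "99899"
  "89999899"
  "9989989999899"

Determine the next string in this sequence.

This is a Fibonacci-style word recurrence s(k) = s(k−2)·s(k−1): e.g. 8·99 = 899.
Continuing: 89999899 · 9989989999899 gives term 7.

899998999989989999899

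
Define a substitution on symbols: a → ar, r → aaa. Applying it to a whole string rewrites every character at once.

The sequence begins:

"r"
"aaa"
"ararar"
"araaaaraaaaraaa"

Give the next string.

Applying the rule to each of the 15 symbols of araaaaraaaaraaa gives the pieces ar aaa ar ar ar ar aaa ar ar ar ar aaa ar ar ar, which concatenate to the answer.

araaaararararaaaararararaaaararar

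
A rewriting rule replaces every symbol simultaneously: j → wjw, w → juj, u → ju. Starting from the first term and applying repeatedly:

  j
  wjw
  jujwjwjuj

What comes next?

Apply φ to jujwjwjuj symbol by symbol: j→wjw, u→ju, j→wjw, w→juj, j→wjw, w→juj, j→wjw, u→ju, j→wjw; joined: wjw ju wjw juj wjw juj wjw ju wjw.

wjwjuwjwjujwjwjujwjwjuwjw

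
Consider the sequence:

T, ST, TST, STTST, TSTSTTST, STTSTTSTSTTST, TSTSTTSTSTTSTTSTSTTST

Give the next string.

From term 3 onward, concatenate the second-to-last term with the last: T·ST = TST, ST·TST = STTST, …
Continuing: STTSTTSTSTTST · TSTSTTSTSTTSTTSTSTTST gives term 8.

STTSTTSTSTTSTTSTSTTSTSTTSTTSTSTTST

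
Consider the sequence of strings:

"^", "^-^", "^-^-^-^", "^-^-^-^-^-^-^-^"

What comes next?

Every step duplicates the string with '-' between the halves.
Doubling ^-^-^-^-^-^-^-^ with '-' between the halves:

^-^-^-^-^-^-^-^-^-^-^-^-^-^-^-^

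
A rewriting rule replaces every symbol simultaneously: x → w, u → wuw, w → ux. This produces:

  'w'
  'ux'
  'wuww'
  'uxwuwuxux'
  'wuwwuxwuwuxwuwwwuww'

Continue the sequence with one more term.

Rewriting the 19 symbols of wuwwuxwuwuxwuwwwuww one by one yields ux wuw ux ux wuw w ux wuw ux wuw w ux wuw ux ux ux wuw ux ux; concatenated:

uxwuwuxuxwuwwuxwuwuxwuwwuxwuwuxuxuxwuwuxux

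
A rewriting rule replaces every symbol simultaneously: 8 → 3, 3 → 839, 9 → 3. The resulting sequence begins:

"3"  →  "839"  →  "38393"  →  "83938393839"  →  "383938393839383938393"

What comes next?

8393839383938393839383938393839383938393839

Applying the rule to each of the 21 symbols of 383938393839383938393 gives the pieces 839 3 839 3 839 3 839 3 839 3 839 3 839 3 839 3 839 3 839 3 839, which concatenate to the answer.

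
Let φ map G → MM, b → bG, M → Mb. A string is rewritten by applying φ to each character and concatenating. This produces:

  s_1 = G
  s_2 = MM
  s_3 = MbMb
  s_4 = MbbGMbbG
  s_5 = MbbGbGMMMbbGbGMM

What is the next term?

MbbGbGMMbGMMMbMbMbbGbGMMbGMMMbMb

Replace each of the 16 characters of MbbGbGMMMbbGbGMM in place — Mb bG bG MM bG MM Mb Mb Mb bG bG MM bG MM Mb Mb — and concatenate.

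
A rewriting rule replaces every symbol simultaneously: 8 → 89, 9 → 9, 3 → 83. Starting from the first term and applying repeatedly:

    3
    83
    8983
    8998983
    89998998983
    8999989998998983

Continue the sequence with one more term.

8999998999989998998983

φ(8999989998998983) expands symbol-by-symbol to 89 9 9 9 9 89 9 9 9 89 9 9 89 9 89 83; joining the 16 pieces gives the next term.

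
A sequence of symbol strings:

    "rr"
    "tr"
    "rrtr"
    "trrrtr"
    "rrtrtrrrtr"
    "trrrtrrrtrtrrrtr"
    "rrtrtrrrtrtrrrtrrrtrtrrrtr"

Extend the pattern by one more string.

trrrtrrrtrtrrrtrrrtrtrrrtrtrrrtrrrtrtrrrtr

From term 3 onward, concatenate the second-to-last term with the last: rr·tr = rrtr, tr·rrtr = trrrtr, …
So term 8 is trrrtrrrtrtrrrtr·rrtrtrrrtrtrrrtrrrtrtrrrtr.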